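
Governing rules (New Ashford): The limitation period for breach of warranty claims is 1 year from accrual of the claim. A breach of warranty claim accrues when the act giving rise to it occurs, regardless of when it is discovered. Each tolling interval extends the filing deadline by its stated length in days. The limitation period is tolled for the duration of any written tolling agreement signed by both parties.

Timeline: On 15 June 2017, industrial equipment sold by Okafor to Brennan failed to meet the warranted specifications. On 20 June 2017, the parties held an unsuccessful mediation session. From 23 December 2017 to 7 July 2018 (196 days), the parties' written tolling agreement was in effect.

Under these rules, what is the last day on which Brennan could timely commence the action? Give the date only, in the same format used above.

The claim accrued on 15 June 2017, when the wrongful act occurred.
1 year from 15 June 2017 is 15 June 2018.
Because the written tolling agreement ran from 23 December 2017 to 7 July 2018, the deadline is extended by 196 days to 28 December 2018.
Nothing else in the chronology tolls or restarts the period.

28 December 2018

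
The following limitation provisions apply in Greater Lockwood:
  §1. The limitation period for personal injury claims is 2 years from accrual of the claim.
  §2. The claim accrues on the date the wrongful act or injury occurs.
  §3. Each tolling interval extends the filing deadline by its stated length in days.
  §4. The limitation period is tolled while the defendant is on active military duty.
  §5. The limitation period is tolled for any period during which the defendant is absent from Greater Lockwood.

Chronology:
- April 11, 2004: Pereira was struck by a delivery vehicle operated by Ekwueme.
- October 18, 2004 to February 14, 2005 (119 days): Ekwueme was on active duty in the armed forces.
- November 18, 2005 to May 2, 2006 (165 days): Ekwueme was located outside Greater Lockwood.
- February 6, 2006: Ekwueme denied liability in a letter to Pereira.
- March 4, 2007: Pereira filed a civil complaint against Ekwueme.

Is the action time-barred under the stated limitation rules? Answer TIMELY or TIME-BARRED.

The claim accrued on April 11, 2004, when the wrongful act occurred.
2 years from April 11, 2004 is April 11, 2006.
Because the defendant's active military service ran from October 18, 2004 to February 14, 2005, the deadline is extended by 119 days to August 8, 2006.
The defendant's absence from the jurisdiction from November 18, 2005 to May 2, 2006 tolled the period for 165 days, extending the deadline to January 20, 2007.
Nothing else in the chronology tolls or restarts the period.
Filing on March 4, 2007 missed the January 20, 2007 deadline — the action is time-barred.

TIME-BARRED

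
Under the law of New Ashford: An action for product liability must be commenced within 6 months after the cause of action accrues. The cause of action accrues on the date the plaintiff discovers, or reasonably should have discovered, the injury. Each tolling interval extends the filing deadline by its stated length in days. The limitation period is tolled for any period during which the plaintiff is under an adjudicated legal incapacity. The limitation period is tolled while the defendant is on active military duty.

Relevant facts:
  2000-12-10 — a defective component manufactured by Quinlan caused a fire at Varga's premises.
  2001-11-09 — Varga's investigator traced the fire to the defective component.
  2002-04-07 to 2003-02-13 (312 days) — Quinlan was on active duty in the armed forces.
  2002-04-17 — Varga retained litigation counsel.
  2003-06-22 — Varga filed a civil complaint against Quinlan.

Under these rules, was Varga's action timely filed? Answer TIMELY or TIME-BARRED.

TIME-BARRED

Under the discovery rule, the claim accrued on 2001-11-09, when Varga discovered the injury — not on the 2000-12-10 date of the underlying act.
Adding the 6 months base period to 2001-11-09 gives a deadline of 2002-05-09, before any tolling.
Because the defendant's active military service ran from 2002-04-07 to 2003-02-13, the deadline is extended by 312 days to 2003-03-17.
None of the other events listed affects the running of the period under the stated rules.
Varga filed on 2003-06-22, after the 2003-03-17 deadline, so the action is time-barred.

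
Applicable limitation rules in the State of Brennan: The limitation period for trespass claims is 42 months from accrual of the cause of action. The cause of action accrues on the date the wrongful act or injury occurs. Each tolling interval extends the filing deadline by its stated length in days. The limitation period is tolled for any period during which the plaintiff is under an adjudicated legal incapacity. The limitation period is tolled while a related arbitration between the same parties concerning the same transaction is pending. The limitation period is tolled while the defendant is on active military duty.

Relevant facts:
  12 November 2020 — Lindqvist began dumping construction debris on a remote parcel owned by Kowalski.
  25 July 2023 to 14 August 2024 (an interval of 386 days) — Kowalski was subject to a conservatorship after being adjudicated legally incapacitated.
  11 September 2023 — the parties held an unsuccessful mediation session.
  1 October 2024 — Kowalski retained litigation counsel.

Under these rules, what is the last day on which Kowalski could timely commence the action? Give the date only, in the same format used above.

The cause of action accrued on 12 November 2020, the date of the act.
Adding the 42 months base period to 12 November 2020 gives a deadline of 12 May 2024, before any tolling.
Because the plaintiff's legal incapacity ran from 25 July 2023 to 14 August 2024, the deadline is extended by 386 days to 2 June 2025.
The other events in the timeline have no effect on the limitation period under the stated rules.

2 June 2025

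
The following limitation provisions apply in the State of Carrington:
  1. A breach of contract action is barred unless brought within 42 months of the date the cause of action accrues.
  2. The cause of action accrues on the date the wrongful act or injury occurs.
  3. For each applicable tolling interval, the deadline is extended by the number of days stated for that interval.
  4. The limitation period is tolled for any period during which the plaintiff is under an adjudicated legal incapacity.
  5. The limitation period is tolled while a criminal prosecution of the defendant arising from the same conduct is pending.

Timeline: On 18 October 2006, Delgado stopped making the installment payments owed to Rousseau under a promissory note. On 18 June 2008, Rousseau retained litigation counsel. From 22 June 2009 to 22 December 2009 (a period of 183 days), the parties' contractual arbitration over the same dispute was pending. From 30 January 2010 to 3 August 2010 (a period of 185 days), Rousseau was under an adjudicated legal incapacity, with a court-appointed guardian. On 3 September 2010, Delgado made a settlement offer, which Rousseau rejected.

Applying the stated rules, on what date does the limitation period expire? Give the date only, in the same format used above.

The claim accrued on 18 October 2006, when the wrongful act occurred.
Adding the 42 months base period to 18 October 2006 gives a deadline of 18 April 2010, before any tolling.
The period was tolled for 185 days by the plaintiff's legal incapacity (30 January 2010 to 3 August 2010), pushing the deadline to 20 October 2010.
No stated provision tolls the period for a pending arbitration, so the interval from 22 June 2009 to 22 December 2009 has no effect on the deadline.
None of the other events listed affects the running of the period under the stated rules.

20 October 2010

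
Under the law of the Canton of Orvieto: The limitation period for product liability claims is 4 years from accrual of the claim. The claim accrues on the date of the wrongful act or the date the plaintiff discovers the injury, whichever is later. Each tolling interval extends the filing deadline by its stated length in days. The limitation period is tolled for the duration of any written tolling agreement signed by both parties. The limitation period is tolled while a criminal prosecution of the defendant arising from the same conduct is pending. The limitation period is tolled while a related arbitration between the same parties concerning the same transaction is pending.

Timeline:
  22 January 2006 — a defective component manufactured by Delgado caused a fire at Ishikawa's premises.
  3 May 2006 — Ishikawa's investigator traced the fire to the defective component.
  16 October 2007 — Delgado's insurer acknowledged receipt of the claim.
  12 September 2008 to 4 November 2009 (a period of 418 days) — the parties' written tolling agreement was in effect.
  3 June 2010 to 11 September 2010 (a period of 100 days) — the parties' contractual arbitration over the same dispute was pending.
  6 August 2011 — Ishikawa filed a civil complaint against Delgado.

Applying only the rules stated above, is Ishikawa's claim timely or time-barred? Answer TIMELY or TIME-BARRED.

Because discovery on 3 May 2006 post-dates the 22 January 2006 act, accrual under the later-of rule falls on 3 May 2006.
Adding the 4 years base period to 3 May 2006 gives a deadline of 3 May 2010, before any tolling.
The period was tolled for 418 days by the written tolling agreement (12 September 2008 to 4 November 2009), pushing the deadline to 25 June 2011.
The pending related arbitration from 3 June 2010 to 11 September 2010 tolled the period for 100 days, extending the deadline to 3 October 2011.
None of the other events listed affects the running of the period under the stated rules.
Ishikawa filed on 6 August 2011, before the 3 October 2011 deadline, so the action is timely.

TIMELY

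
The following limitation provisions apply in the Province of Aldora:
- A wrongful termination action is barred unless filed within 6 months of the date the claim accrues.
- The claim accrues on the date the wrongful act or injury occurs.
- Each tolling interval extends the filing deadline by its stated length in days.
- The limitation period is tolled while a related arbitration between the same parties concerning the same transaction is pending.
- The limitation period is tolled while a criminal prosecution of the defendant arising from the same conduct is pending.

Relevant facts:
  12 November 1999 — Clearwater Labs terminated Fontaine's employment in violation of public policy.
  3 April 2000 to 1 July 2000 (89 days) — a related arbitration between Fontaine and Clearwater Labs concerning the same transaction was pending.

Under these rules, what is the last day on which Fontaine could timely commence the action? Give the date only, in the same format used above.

The claim accrued on 12 November 1999, when the wrongful act occurred.
6 months from 12 November 1999 is 12 May 2000.
The pending related arbitration from 3 April 2000 to 1 July 2000 tolled the period for 89 days, extending the deadline to 9 August 2000.

9 August 2000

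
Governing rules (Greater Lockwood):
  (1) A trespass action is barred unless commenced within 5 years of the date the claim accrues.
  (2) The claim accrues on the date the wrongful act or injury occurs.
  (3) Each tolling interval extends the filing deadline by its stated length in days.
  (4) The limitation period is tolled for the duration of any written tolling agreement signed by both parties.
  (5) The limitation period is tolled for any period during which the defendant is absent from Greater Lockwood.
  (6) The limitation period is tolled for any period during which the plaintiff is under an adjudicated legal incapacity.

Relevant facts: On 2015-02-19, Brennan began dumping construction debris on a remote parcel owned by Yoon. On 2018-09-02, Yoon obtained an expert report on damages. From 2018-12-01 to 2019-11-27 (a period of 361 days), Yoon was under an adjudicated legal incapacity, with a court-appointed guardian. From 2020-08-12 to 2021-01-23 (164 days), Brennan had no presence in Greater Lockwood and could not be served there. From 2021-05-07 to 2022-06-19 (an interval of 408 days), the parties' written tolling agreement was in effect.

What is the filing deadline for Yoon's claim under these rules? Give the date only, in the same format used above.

2022-09-09

The claim accrued on 2015-02-19, the date of the act.
The untolled deadline — 5 years after 2015-02-19 — is 2020-02-19.
The period was tolled for 361 days by the plaintiff's legal incapacity (2018-12-01 to 2019-11-27), pushing the deadline to 2021-02-14.
Because the defendant's absence from the jurisdiction ran from 2020-08-12 to 2021-01-23, the deadline is extended by 164 days to 2021-07-28.
Because the written tolling agreement ran from 2021-05-07 to 2022-06-19, the deadline is extended by 408 days to 2022-09-09.
Nothing else in the chronology tolls or restarts the period.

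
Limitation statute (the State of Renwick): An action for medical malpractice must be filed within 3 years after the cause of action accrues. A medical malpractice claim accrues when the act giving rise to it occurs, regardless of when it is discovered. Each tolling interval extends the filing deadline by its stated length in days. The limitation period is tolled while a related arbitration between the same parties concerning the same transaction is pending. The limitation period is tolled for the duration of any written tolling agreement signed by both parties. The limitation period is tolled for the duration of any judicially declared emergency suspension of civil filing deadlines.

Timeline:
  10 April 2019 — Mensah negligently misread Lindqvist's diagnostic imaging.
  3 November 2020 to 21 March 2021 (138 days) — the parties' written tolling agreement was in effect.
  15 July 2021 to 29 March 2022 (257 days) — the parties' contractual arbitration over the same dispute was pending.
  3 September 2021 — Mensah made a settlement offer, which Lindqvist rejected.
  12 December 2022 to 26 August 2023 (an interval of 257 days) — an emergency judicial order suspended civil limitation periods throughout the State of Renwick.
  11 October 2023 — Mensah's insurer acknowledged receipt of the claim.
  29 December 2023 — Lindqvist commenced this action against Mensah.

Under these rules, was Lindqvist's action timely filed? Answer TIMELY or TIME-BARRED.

The limitation period began to run on 10 April 2019.
3 years from 10 April 2019 is 10 April 2022.
Because the written tolling agreement ran from 3 November 2020 to 21 March 2021, the deadline is extended by 138 days to 26 August 2022.
The period was tolled for 257 days by the pending related arbitration (15 July 2021 to 29 March 2022), pushing the deadline to 10 May 2023.
The period was tolled for 257 days by the emergency suspension of filing deadlines (12 December 2022 to 26 August 2023), pushing the deadline to 22 January 2024.
Nothing else in the chronology tolls or restarts the period.
Lindqvist filed on 29 December 2023, before the 22 January 2024 deadline, so the action is timely.

TIMELY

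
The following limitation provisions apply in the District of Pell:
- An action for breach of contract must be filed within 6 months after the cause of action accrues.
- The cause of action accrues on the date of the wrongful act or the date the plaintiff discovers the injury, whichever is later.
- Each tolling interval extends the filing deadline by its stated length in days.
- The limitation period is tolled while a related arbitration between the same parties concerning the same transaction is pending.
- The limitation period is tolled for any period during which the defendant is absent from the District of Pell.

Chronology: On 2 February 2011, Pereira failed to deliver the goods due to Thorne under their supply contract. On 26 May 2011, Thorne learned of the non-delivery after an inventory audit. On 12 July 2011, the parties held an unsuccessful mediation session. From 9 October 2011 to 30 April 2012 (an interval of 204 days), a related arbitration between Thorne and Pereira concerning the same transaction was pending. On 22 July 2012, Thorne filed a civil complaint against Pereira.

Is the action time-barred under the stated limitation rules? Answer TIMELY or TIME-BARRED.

Because discovery on 26 May 2011 post-dates the 2 February 2011 act, accrual under the later-of rule falls on 26 May 2011.
Adding the 6 months base period to 26 May 2011 gives a deadline of 26 November 2011, before any tolling.
Because the pending related arbitration ran from 9 October 2011 to 30 April 2012, the deadline is extended by 204 days to 17 June 2012.
The other events in the timeline have no effect on the limitation period under the stated rules.
Thorne filed on 22 July 2012, after the 17 June 2012 deadline, so the action is time-barred.

TIME-BARRED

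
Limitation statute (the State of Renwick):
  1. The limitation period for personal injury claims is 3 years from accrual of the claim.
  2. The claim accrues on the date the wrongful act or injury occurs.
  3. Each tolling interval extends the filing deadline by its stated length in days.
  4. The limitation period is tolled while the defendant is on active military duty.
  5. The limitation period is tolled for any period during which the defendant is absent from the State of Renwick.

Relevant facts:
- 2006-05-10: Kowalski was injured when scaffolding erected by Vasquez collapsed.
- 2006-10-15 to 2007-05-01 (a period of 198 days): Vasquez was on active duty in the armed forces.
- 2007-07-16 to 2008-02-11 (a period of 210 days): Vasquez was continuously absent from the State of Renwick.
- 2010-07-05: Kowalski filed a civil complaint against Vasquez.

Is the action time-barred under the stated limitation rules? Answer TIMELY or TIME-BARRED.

TIME-BARRED

The claim accrued on 2006-05-10, the date of the act.
3 years from 2006-05-10 is 2009-05-10.
The defendant's active military service from 2006-10-15 to 2007-05-01 tolled the period for 198 days, extending the deadline to 2009-11-24.
Because the defendant's absence from the jurisdiction ran from 2007-07-16 to 2008-02-11, the deadline is extended by 210 days to 2010-06-22.
Filing on 2010-07-05 missed the 2010-06-22 deadline — the action is time-barred.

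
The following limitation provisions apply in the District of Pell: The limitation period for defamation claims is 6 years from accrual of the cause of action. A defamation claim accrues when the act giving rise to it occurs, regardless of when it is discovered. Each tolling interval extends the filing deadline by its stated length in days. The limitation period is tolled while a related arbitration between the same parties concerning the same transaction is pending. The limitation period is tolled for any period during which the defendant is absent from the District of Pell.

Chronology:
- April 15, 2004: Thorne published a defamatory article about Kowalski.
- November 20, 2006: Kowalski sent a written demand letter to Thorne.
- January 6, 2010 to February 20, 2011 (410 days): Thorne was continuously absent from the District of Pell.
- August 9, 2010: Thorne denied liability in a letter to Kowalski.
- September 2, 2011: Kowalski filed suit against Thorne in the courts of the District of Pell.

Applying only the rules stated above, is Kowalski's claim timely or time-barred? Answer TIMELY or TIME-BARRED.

The cause of action accrued on April 15, 2004, the date of the act.
6 years from April 15, 2004 is April 15, 2010.
Because the defendant's absence from the jurisdiction ran from January 6, 2010 to February 20, 2011, the deadline is extended by 410 days to May 30, 2011.
Nothing else in the chronology tolls or restarts the period.
Kowalski filed on September 2, 2011, after the May 30, 2011 deadline, so the action is time-barred.

TIME-BARRED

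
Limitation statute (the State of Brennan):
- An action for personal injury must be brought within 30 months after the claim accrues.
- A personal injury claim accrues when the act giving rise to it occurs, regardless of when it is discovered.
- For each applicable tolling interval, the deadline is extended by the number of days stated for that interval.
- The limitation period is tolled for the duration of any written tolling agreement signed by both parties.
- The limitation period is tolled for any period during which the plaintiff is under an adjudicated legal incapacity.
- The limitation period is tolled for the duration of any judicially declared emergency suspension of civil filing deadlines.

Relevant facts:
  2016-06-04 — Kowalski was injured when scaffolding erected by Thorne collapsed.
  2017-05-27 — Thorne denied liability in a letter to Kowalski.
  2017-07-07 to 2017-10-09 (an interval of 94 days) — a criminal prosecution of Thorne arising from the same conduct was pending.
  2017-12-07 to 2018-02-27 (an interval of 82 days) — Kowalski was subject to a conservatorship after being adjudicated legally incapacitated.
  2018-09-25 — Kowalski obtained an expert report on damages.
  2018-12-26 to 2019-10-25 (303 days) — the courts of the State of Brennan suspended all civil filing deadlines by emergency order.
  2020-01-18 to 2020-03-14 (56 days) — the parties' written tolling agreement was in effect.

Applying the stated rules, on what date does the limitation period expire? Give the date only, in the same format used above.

The claim accrued on 2016-06-04, the date of the act.
The untolled deadline — 30 months after 2016-06-04 — is 2018-12-04.
The plaintiff's legal incapacity from 2017-12-07 to 2018-02-27 tolled the period for 82 days, extending the deadline to 2019-02-24.
The emergency suspension of filing deadlines from 2018-12-26 to 2019-10-25 tolled the period for 303 days, extending the deadline to 2019-12-24.
The written tolling agreement starting 2020-01-18 came too late — the period had run on 2019-12-24 — and so does not extend the deadline.
The pending criminal prosecution from 2017-07-07 to 2017-10-09 does not toll the period, because no stated rule makes a criminal prosecution a tolling event.
The other events in the timeline have no effect on the limitation period under the stated rules.

2019-12-24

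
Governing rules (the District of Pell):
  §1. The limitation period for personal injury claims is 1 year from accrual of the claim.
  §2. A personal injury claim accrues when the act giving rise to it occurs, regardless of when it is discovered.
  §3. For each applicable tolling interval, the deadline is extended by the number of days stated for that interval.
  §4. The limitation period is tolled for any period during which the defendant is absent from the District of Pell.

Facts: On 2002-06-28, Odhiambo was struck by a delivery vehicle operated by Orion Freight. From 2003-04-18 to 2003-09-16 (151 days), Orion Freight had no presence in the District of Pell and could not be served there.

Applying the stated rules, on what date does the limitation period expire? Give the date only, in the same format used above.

The claim accrued on 2002-06-28, the date of the act.
Adding the 1 year base period to 2002-06-28 gives a deadline of 2003-06-28, before any tolling.
The defendant's absence from the jurisdiction from 2003-04-18 to 2003-09-16 tolled the period for 151 days, extending the deadline to 2003-11-26.

2003-11-26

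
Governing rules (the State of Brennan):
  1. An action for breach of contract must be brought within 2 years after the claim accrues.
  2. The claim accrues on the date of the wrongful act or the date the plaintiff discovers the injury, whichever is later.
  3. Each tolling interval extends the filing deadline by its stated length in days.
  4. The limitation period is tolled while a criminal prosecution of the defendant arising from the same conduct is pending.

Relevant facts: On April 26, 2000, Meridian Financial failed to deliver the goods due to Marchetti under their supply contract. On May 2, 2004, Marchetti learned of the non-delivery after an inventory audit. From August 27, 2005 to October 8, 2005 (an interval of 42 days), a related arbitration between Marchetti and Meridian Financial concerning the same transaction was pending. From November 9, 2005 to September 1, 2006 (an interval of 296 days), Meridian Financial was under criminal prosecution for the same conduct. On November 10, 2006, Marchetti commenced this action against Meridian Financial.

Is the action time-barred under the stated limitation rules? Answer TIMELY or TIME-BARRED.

Taking the later of the act (April 26, 2000) and discovery (May 2, 2004), the claim accrued on May 2, 2004.
The untolled deadline — 2 years after May 2, 2004 — is May 2, 2006.
Because the pending criminal prosecution ran from November 9, 2005 to September 1, 2006, the deadline is extended by 296 days to February 22, 2007.
The pending related arbitration from August 27, 2005 to October 8, 2005 does not toll the period, because no stated rule makes a pending arbitration a tolling event.
Marchetti filed on November 10, 2006, before the February 22, 2007 deadline, so the action is timely.

TIMELY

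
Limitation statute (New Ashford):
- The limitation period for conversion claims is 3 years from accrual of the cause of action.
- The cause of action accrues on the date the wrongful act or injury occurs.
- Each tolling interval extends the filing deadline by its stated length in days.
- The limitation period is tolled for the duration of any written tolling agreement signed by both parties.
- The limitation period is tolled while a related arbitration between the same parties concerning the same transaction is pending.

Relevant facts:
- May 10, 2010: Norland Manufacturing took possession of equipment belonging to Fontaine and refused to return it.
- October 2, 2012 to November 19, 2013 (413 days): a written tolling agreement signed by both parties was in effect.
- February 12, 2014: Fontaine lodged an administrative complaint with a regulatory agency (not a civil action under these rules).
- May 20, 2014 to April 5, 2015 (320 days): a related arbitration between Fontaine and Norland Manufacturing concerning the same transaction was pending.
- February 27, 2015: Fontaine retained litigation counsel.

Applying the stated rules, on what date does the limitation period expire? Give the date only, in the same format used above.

May 13, 2015

The claim accrued on May 10, 2010, when the wrongful act occurred.
Adding the 3 years base period to May 10, 2010 gives a deadline of May 10, 2013, before any tolling.
The period was tolled for 413 days by the written tolling agreement (October 2, 2012 to November 19, 2013), pushing the deadline to June 27, 2014.
The pending related arbitration from May 20, 2014 to April 5, 2015 tolled the period for 320 days, extending the deadline to May 13, 2015.
The other events in the timeline have no effect on the limitation period under the stated rules.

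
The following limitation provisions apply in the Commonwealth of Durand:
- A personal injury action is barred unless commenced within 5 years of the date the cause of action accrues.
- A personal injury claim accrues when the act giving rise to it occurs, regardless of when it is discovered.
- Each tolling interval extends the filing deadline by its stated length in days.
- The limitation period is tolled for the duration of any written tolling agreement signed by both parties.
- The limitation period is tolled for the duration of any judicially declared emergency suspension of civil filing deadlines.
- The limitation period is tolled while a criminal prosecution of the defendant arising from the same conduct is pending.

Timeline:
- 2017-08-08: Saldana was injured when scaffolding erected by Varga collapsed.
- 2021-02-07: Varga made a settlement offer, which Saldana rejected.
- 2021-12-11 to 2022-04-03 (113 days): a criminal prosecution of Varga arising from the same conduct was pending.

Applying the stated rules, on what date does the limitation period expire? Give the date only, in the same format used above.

2022-11-29

The cause of action accrued on 2017-08-08, the date of the act.
5 years from 2017-08-08 is 2022-08-08.
The period was tolled for 113 days by the pending criminal prosecution (2021-12-11 to 2022-04-03), pushing the deadline to 2022-11-29.
None of the other events listed affects the running of the period under the stated rules.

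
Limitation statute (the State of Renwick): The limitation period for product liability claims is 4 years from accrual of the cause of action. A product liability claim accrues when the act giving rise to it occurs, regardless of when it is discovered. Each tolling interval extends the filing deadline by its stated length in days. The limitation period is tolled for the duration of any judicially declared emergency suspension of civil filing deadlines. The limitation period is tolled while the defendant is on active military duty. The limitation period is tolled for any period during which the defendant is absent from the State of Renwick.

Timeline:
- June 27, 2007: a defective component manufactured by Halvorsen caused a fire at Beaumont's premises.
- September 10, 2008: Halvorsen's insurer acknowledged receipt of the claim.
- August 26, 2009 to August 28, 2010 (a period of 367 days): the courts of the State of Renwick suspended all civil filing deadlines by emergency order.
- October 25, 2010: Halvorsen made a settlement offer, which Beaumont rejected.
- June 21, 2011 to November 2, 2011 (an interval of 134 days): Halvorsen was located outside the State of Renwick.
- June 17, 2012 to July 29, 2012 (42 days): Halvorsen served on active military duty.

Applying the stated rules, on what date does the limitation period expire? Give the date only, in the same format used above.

The cause of action accrued on June 27, 2007, the date of the act.
The untolled deadline — 4 years after June 27, 2007 — is June 27, 2011.
Because the emergency suspension of filing deadlines ran from August 26, 2009 to August 28, 2010, the deadline is extended by 367 days to June 28, 2012.
Because the defendant's absence from the jurisdiction ran from June 21, 2011 to November 2, 2011, the deadline is extended by 134 days to November 9, 2012.
The defendant's active military service from June 17, 2012 to July 29, 2012 tolled the period for 42 days, extending the deadline to December 21, 2012.
Nothing else in the chronology tolls or restarts the period.

December 21, 2012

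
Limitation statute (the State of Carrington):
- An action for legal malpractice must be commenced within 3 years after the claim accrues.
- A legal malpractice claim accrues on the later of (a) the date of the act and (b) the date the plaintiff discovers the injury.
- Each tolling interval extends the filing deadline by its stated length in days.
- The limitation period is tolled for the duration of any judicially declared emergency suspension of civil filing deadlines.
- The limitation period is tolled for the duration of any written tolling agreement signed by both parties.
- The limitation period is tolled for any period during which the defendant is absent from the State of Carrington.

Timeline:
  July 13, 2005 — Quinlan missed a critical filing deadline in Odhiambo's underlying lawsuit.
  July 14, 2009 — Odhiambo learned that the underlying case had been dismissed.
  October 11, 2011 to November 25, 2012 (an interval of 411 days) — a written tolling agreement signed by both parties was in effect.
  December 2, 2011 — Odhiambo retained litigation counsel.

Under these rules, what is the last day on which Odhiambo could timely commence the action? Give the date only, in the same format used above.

Taking the later of the act (July 13, 2005) and discovery (July 14, 2009), the claim accrued on July 14, 2009.
The untolled deadline — 3 years after July 14, 2009 — is July 14, 2012.
The period was tolled for 411 days by the written tolling agreement (October 11, 2011 to November 25, 2012), pushing the deadline to August 29, 2013.
The other events in the timeline have no effect on the limitation period under the stated rules.

August 29, 2013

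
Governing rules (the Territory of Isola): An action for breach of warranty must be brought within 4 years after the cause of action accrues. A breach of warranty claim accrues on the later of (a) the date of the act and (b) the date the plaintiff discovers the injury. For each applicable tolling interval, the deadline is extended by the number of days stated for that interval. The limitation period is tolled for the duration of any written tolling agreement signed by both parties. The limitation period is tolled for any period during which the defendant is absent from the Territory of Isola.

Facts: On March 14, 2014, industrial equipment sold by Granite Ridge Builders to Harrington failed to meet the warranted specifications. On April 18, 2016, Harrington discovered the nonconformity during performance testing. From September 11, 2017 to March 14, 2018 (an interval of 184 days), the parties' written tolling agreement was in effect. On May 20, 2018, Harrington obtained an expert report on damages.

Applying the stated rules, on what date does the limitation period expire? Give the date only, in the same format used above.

Because discovery on April 18, 2016 post-dates the March 14, 2014 act, accrual under the later-of rule falls on April 18, 2016.
The untolled deadline — 4 years after April 18, 2016 — is April 18, 2020.
The period was tolled for 184 days by the written tolling agreement (September 11, 2017 to March 14, 2018), pushing the deadline to October 19, 2020.
None of the other events listed affects the running of the period under the stated rules.

October 19, 2020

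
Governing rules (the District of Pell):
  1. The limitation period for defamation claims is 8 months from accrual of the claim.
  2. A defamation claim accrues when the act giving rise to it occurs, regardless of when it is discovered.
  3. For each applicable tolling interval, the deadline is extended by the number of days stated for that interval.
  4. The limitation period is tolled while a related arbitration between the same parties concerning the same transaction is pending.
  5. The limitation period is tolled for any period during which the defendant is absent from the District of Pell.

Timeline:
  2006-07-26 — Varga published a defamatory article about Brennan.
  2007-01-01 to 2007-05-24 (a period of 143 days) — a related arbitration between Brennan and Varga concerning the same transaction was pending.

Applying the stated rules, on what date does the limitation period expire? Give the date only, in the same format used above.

2007-08-16

The claim accrued on 2006-07-26, when the wrongful act occurred.
The untolled deadline — 8 months after 2006-07-26 — is 2007-03-26.
The pending related arbitration from 2007-01-01 to 2007-05-24 tolled the period for 143 days, extending the deadline to 2007-08-16.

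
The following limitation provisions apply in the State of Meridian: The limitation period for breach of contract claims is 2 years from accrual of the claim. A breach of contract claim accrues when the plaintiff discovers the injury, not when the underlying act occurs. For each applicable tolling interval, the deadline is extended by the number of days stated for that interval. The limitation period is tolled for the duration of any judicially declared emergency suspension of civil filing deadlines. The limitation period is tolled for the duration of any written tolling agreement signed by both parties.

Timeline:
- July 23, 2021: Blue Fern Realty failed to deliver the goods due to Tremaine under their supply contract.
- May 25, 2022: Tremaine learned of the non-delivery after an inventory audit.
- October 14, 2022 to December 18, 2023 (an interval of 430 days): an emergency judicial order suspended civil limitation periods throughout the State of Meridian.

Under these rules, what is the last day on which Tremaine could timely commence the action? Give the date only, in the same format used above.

July 29, 2025

Accrual is tied to discovery, so the period began on May 25, 2022 rather than on July 23, 2021 when the act occurred.
Adding the 2 years base period to May 25, 2022 gives a deadline of May 25, 2024, before any tolling.
Because the emergency suspension of filing deadlines ran from October 14, 2022 to December 18, 2023, the deadline is extended by 430 days to July 29, 2025.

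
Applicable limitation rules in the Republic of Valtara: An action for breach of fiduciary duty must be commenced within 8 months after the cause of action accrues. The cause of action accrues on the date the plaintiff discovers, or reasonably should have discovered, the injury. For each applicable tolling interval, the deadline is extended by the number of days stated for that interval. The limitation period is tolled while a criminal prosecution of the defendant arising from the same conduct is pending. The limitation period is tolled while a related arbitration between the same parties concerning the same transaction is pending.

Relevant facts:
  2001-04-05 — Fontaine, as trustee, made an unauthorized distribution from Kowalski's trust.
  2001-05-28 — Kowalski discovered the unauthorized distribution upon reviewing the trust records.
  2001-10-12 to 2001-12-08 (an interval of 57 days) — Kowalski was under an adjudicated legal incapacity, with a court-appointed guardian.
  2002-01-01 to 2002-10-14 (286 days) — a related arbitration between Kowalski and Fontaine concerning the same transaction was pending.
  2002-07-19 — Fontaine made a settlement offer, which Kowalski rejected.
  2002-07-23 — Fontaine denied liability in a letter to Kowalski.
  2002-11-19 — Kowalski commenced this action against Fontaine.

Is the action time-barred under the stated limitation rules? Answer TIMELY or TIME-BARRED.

TIME-BARRED

Accrual is tied to discovery, so the period began on 2001-05-28 rather than on 2001-04-05 when the act occurred.
The untolled deadline — 8 months after 2001-05-28 — is 2002-01-28.
The pending related arbitration from 2002-01-01 to 2002-10-14 tolled the period for 286 days, extending the deadline to 2002-11-10.
The plaintiff's legal incapacity from 2001-10-12 to 2001-12-08 does not toll the period, because no stated rule makes the plaintiff's incapacity a tolling event.
The other events in the timeline have no effect on the limitation period under the stated rules.
The 2002-11-19 filing falls after the 2002-11-10 deadline; the claim is time-barred.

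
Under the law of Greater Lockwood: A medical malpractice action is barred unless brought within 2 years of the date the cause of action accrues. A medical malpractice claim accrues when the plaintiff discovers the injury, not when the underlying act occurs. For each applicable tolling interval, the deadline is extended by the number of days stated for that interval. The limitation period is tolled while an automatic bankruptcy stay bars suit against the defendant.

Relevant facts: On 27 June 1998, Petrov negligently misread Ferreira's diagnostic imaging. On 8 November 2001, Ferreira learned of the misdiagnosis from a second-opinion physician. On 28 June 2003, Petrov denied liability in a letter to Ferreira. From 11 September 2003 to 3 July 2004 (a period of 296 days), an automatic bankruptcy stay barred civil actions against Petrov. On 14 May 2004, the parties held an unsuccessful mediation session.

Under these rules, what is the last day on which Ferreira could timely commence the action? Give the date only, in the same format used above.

The claim did not accrue until Ferreira discovered the injury on 8 November 2001; the 27 June 1998 act date does not start the clock under the stated rule.
Adding the 2 years base period to 8 November 2001 gives a deadline of 8 November 2003, before any tolling.
The automatic bankruptcy stay from 11 September 2003 to 3 July 2004 tolled the period for 296 days, extending the deadline to 30 August 2004.
Nothing else in the chronology tolls or restarts the period.

30 August 2004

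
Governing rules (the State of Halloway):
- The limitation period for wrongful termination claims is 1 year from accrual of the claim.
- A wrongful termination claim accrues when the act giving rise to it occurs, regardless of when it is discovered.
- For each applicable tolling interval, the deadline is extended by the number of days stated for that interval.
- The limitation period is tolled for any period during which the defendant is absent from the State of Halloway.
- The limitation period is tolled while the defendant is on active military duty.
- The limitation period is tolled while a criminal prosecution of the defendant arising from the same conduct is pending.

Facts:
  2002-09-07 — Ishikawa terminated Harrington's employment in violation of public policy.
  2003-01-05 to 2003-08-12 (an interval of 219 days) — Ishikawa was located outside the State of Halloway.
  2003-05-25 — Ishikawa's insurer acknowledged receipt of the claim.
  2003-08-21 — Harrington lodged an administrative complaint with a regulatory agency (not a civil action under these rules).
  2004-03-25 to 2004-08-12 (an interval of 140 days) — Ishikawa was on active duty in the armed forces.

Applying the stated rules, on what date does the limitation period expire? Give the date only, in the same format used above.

2004-08-31

The limitation period began to run on 2002-09-07.
1 year from 2002-09-07 is 2003-09-07.
The period was tolled for 219 days by the defendant's absence from the jurisdiction (2003-01-05 to 2003-08-12), pushing the deadline to 2004-04-13.
The defendant's active military service from 2004-03-25 to 2004-08-12 tolled the period for 140 days, extending the deadline to 2004-08-31.
Nothing else in the chronology tolls or restarts the period.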